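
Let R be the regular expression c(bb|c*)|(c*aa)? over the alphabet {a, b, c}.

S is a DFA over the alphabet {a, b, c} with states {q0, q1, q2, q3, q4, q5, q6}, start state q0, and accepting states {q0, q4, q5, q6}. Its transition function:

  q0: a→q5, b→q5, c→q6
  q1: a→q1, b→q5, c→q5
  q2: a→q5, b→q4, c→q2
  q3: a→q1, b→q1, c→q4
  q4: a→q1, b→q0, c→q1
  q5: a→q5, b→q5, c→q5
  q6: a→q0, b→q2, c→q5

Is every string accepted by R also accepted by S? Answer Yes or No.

Yes

Converting the expression R to a DFA (subset construction, then merging equivalent states) gives the minimal DFA with states {r0, r1, r2, r3, r4, r5, r6}, start state r0, accepting states {r0, r3, r4, r6} and transitions r0: a→r1, b→r2, c→r3; r1: a→r4, b→r2, c→r2; r2: a→r2, b→r2, c→r2; r3: a→r1, b→r5, c→r6; r4: a→r2, b→r2, c→r2; r5: a→r2, b→r4, c→r2; r6: a→r1, b→r2, c→r6.
Exploring the product automaton R × S from the start pair (r0, q0), following both machines on each input symbol, reaches 14 state pairs: (r0, q0), (r1, q5), (r2, q5), (r3, q6), (r4, q5), (r1, q0), (r5, q2), (r6, q5), (r2, q6), (r4, q4), (r2, q2), (r2, q0), (r2, q1), (r2, q4).
R accepts in {r0, r3, r4, r6} and S accepts in {q0, q4, q5, q6}. The reachable pairs whose R-component is accepting are (r0, q0), (r3, q6), (r4, q5), (r6, q5), (r4, q4); in each of them the S-component is accepting too, so the product for L(R) \ L(S) (R-component accepting, S-component rejecting) has no reachable accepting pair and the difference is empty.
Hence every string in L(R) is also in L(S).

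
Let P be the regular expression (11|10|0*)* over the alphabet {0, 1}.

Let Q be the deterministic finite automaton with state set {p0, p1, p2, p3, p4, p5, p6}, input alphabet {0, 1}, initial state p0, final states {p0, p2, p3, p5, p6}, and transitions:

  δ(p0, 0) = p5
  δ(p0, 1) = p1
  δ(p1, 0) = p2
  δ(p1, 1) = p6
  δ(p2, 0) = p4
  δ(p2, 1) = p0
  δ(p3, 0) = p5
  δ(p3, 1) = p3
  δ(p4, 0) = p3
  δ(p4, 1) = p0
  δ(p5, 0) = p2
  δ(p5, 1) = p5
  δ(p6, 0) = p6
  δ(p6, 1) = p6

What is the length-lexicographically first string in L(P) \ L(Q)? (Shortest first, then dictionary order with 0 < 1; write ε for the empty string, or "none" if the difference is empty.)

000

The string 000 is accepted by P but not by Q.
No shorter string lies in the difference, and 000 is the lexicographically first length-3 string in L(P) \ L(Q).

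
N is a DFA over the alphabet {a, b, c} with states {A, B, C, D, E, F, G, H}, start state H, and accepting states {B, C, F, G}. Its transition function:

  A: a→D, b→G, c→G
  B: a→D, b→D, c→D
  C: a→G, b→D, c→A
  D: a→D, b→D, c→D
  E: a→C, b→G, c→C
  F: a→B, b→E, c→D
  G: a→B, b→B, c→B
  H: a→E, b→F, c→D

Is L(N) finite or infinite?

finite

The useful states (reachable from H and able to reach an accepting state) are {A, B, C, E, F, G, H}.
Restricted to these states the transition graph has no cycle, so every accepting path has bounded length and L is finite.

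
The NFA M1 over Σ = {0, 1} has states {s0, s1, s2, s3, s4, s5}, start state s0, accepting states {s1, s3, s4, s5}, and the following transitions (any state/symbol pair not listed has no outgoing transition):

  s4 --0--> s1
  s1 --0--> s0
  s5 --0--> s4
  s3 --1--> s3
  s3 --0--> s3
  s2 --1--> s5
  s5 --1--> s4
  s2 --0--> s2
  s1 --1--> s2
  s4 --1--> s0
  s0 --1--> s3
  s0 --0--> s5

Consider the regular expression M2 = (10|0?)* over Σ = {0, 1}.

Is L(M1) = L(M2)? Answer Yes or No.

The string 1 is accepted by M1 but rejected by M2.
So L(M1) ≠ L(M2).

No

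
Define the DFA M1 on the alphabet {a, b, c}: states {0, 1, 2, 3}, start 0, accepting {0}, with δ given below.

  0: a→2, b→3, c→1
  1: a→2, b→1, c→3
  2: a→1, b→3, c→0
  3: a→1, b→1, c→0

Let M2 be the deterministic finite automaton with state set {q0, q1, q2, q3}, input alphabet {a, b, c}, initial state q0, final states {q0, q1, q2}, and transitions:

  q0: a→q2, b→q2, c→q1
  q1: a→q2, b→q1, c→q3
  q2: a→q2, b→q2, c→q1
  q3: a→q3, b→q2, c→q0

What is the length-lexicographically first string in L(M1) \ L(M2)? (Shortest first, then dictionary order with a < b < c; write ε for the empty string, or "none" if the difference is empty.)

The string aacc is accepted by M1 but not by M2.
No shorter string lies in the difference, and aacc is the lexicographically first length-4 string in L(M1) \ L(M2).

aacc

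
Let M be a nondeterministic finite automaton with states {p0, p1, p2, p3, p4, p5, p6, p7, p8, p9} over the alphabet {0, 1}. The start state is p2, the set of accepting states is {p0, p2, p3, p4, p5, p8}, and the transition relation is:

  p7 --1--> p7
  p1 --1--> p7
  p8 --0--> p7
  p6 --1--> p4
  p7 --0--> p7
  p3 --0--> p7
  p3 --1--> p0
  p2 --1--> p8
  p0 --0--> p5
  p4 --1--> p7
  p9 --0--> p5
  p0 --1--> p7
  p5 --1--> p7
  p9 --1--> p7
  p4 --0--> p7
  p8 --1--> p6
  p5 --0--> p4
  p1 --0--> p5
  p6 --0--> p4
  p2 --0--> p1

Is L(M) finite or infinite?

finite

The useful states (reachable from p2 and able to reach an accepting state) are {p1, p2, p4, p5, p6, p8}.
Restricted to these states the transition graph has no cycle, so every accepting path has bounded length and L is finite.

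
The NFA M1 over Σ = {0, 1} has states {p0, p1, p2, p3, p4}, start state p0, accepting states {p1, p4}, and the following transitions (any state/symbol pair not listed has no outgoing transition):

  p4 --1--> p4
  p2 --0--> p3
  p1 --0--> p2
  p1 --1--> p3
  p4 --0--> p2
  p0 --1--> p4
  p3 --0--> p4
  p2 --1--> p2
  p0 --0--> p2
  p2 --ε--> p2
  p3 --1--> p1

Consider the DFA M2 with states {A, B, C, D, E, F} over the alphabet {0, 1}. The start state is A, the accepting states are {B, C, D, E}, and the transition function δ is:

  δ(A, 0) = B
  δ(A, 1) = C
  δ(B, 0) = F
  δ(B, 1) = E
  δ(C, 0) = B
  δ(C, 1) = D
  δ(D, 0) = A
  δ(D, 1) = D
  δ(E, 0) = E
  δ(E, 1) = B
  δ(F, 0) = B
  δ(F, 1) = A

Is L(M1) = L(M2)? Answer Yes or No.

The string 001 is accepted by M1 but rejected by M2.
So L(M1) ≠ L(M2).

No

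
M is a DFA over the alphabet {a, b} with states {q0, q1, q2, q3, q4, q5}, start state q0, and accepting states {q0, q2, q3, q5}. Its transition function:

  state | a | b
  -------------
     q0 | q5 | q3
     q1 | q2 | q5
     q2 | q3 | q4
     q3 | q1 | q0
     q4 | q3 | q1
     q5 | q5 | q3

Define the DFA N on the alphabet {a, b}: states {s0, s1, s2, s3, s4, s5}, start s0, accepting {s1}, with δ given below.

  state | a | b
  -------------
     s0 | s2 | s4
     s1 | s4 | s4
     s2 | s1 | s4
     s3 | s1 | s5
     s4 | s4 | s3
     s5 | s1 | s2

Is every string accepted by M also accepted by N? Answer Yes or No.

The empty string ε is in L(M) but not in L(N).
So L(M) ⊄ L(N).

No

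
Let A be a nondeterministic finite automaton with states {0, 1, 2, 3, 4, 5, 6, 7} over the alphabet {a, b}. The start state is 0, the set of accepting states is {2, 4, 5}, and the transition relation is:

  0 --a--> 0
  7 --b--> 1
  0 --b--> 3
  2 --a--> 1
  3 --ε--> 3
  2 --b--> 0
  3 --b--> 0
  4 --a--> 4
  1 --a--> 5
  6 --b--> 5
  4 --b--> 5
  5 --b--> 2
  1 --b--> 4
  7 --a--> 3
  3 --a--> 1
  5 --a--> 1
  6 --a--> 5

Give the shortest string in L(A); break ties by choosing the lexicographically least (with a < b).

baa

A breadth-first search from 0 reaches an accepting state first via the path 0 → 3 → 1 → 5 on input baa.
No string of length < 3 is accepted (BFS exhausts all shorter strings without reaching an accepting state), and baa is the lexicographically least accepting string of length 3.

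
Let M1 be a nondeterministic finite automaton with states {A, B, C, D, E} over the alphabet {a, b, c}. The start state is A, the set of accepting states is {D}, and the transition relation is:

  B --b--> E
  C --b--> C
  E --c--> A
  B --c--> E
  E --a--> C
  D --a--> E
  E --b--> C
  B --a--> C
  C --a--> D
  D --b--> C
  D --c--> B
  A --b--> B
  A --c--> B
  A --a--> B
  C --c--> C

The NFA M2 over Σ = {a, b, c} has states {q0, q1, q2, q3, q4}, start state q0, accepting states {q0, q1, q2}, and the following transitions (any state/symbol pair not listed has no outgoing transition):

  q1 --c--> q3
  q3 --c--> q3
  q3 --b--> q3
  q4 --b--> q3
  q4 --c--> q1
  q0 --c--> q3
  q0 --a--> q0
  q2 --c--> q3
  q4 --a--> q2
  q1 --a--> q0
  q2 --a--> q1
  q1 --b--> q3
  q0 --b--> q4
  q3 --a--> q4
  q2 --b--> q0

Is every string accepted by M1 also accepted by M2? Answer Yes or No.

No

The string aaca is in L(M1) but not in L(M2).
So L(M1) ⊄ L(M2).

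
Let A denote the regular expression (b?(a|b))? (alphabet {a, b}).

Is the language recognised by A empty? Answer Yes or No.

The empty string ε matches the expression, so it belongs to L(A).
Since L(A) contains at least one string, it is not empty.

No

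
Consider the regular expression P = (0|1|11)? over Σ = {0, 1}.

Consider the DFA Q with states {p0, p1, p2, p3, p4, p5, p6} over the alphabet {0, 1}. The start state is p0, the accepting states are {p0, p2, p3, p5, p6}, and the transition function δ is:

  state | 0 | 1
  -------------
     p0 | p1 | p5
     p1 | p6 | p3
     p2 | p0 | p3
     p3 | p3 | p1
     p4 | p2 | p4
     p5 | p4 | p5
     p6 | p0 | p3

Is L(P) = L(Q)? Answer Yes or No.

The string 0 is accepted by P but rejected by Q.
So L(P) ≠ L(Q).

No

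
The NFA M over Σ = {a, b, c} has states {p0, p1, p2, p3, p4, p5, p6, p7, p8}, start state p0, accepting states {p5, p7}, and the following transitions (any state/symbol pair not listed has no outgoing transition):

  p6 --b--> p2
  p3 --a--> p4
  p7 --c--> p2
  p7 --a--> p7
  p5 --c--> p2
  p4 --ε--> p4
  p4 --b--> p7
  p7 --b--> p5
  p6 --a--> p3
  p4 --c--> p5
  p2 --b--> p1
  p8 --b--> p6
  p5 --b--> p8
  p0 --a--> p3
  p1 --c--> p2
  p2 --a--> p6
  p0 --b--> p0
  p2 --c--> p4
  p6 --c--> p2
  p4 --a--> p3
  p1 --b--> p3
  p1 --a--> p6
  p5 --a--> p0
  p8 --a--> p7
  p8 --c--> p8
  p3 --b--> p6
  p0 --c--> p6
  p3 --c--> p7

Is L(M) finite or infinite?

infinite

State p0 is reachable from the start and can reach an accepting state, and it lies on the cycle p0 → p0.
Traversing that cycle any number of times yields accepted strings of unbounded length, so the language is infinite.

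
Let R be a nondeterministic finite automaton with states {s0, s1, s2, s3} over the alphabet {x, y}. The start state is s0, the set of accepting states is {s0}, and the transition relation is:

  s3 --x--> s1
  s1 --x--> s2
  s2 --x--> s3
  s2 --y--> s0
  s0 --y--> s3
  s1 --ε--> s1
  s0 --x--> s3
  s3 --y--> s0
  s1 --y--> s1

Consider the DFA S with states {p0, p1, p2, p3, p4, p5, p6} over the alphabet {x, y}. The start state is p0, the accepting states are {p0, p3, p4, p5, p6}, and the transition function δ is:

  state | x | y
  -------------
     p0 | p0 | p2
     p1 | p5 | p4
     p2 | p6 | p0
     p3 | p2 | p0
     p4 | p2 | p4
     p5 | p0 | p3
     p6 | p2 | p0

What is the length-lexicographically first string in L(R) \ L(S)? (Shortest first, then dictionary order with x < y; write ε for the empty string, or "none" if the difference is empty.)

The string xy is accepted by R but not by S.
No shorter string lies in the difference, and xy is the lexicographically first length-2 string in L(R) \ L(S).

xy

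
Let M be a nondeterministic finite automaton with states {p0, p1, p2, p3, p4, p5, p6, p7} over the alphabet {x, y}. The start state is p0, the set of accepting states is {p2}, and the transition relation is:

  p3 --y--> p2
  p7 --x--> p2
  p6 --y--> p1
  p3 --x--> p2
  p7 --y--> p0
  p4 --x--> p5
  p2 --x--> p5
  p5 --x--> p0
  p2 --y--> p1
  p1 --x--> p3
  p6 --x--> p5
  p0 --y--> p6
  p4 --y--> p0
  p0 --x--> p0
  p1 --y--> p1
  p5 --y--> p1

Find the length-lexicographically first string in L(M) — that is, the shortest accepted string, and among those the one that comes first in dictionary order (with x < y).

A breadth-first search from p0 reaches an accepting state first via the path p0 → p6 → p1 → p3 → p2 on input yyxx.
No string of length < 4 is accepted (BFS exhausts all shorter strings without reaching an accepting state), and yyxx is the lexicographically least accepting string of length 4.

yyxx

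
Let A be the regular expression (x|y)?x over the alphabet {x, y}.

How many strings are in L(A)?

3

The expression has no Kleene star, so L(A) is finite. Expanding the alternatives gives {x, xx, yx}.
That is 1 of length 1, 2 of length 2: 3 strings in all.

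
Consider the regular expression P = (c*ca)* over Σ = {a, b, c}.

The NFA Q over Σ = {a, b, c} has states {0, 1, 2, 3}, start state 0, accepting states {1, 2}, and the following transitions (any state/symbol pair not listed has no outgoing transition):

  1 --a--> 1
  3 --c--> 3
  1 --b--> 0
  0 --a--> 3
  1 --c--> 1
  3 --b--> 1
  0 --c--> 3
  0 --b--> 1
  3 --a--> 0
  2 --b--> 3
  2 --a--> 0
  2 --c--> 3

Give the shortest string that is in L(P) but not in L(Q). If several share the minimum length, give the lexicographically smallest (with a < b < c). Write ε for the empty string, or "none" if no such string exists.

ε

The empty string ε is accepted by P but not by Q.
Since ε is the unique shortest string, it is the required witness.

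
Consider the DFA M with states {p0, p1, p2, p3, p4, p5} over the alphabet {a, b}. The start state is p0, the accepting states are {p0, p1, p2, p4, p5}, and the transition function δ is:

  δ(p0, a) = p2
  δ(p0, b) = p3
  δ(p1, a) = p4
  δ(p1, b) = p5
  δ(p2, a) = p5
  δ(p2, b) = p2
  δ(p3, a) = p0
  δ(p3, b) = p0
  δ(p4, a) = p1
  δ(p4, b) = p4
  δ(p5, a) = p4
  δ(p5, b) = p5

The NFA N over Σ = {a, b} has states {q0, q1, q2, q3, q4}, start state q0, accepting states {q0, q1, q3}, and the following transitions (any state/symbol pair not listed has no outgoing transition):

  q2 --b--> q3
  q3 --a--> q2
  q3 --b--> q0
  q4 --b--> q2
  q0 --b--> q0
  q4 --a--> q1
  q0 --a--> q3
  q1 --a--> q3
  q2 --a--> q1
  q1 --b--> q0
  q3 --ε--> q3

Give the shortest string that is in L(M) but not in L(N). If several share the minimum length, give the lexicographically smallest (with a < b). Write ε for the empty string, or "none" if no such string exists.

The string aa is accepted by M but not by N.
No shorter string lies in the difference, and aa is the lexicographically first length-2 string in L(M) \ L(N).

aa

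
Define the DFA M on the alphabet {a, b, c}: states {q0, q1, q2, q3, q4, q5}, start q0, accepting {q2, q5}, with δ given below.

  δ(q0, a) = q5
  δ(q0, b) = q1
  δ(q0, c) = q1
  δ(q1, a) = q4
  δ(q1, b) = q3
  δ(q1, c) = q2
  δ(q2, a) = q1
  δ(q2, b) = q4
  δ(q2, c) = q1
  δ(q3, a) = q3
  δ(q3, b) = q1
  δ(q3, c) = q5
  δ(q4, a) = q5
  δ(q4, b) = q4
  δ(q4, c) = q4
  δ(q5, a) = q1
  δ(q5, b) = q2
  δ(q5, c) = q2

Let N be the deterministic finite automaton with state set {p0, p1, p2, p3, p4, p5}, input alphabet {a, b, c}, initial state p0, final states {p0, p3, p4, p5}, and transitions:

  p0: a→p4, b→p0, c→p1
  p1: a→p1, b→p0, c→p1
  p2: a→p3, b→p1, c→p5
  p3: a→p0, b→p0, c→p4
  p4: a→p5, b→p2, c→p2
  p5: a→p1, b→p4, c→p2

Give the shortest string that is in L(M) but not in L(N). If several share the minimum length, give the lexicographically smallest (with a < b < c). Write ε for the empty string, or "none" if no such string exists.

The string ab is accepted by M but not by N.
No shorter string lies in the difference, and ab is the lexicographically first length-2 string in L(M) \ L(N).

ab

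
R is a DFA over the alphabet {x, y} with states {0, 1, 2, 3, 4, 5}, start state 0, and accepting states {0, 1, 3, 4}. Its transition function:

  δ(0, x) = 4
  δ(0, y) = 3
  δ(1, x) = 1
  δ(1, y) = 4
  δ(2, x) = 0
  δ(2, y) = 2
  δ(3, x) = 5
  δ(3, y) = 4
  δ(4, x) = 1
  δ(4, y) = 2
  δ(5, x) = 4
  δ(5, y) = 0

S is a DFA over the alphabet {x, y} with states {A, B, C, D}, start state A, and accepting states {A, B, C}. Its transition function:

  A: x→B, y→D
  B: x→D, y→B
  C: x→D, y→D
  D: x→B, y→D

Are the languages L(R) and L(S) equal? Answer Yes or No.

No

The string y is accepted by R but rejected by S.
So L(R) ≠ L(S).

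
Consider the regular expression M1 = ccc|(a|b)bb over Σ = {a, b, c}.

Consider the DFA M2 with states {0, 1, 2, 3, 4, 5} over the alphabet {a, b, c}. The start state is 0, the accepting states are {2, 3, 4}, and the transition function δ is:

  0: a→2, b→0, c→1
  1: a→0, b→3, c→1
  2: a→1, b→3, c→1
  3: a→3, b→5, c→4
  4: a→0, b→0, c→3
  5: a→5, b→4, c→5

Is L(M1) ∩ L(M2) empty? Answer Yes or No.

Yes

Converting the expression M1 to a DFA (subset construction, then merging equivalent states) gives the minimal DFA with states {r0, r1, r2, r3, r4, r5, r6}, start state r0, accepting states {r6} and transitions r0: a→r1, b→r1, c→r2; r1: a→r3, b→r4, c→r3; r2: a→r3, b→r3, c→r5; r3: a→r3, b→r3, c→r3; r4: a→r3, b→r6, c→r3; r5: a→r3, b→r3, c→r6; r6: a→r3, b→r3, c→r3.
Exploring the product automaton M1 × M2 from the start pair (r0, 0), following both machines on each input symbol, reaches 16 state pairs: (r0, 0), (r1, 2), (r1, 0), (r2, 1), (r3, 1), (r4, 3), (r3, 2), (r4, 0), (r3, 0), (r3, 3), (r5, 1), (r6, 5), (r3, 4), (r6, 0), (r3, 5), (r6, 1).
M1 accepts in {r6} and M2 accepts in {2, 3, 4}; no reachable pair has both components accepting, so no string drives both machines to acceptance simultaneously and L(M1) ∩ L(M2) = ∅.
So no string is accepted by both, and the intersection is empty.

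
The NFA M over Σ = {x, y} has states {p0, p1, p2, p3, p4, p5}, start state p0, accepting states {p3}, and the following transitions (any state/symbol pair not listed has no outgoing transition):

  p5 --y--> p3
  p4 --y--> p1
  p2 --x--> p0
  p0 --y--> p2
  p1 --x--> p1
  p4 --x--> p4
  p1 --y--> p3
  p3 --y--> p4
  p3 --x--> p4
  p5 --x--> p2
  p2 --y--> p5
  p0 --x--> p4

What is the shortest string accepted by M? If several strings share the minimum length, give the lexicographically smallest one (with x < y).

xyy

A breadth-first search from p0 reaches an accepting state first via the path p0 → p4 → p1 → p3 on input xyy.
No string of length < 3 is accepted (BFS exhausts all shorter strings without reaching an accepting state), and xyy is the lexicographically least accepting string of length 3.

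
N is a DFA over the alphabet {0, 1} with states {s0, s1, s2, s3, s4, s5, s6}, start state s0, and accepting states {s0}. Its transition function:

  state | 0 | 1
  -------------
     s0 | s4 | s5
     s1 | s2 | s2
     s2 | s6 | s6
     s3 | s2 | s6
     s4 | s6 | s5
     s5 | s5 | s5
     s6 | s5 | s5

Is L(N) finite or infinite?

The useful states (reachable from s0 and able to reach an accepting state) are {s0}.
Restricted to these states the transition graph has no cycle, so every accepting path has bounded length and L is finite.

finite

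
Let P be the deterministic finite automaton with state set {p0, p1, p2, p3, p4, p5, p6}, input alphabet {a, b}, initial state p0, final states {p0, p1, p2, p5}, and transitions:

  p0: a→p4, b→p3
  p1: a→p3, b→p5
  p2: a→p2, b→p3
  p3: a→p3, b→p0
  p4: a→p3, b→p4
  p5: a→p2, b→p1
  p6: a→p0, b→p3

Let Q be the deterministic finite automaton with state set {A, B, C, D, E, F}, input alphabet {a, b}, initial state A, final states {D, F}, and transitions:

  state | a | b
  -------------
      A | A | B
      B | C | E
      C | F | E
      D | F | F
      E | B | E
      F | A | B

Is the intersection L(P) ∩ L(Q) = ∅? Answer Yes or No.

Yes

Exploring the product automaton P × Q from the start pair (p0, A), following both machines on each input symbol, reaches 12 state pairs: (p0, A), (p4, A), (p3, B), (p3, A), (p4, B), (p3, C), (p0, E), (p0, B), (p4, E), (p3, F), (p3, E), (p4, C).
P accepts in {p0, p1, p2, p5} and Q accepts in {D, F}; no reachable pair has both components accepting, so no string drives both machines to acceptance simultaneously and L(P) ∩ L(Q) = ∅.
So no string is accepted by both, and the intersection is empty.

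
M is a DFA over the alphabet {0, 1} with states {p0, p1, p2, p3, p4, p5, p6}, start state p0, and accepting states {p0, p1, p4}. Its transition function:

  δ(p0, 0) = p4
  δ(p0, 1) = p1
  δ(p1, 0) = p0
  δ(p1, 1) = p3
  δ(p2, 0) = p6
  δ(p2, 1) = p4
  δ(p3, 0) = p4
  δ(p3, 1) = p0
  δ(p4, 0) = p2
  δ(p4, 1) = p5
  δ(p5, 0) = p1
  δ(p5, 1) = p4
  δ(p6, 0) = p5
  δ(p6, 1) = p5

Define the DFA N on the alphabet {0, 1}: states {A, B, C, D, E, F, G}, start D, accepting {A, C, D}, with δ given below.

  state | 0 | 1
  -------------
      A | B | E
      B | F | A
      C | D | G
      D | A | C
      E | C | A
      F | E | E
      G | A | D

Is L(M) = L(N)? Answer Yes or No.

Exploring the product automaton M × N from the start pair (p0, D), following both machines on each input symbol, reaches 7 state pairs: (p0, D), (p4, A), (p1, C), (p2, B), (p5, E), (p3, G), (p6, F).
M accepts in {p0, p1, p4} and N accepts in {A, C, D}. In every reachable pair the two components are either both accepting — (p0, D), (p4, A), (p1, C) — or both non-accepting, so no string is accepted by exactly one of the machines: L(M) \ L(N) and L(N) \ L(M) are both empty.
Hence every string is accepted by M iff it is accepted by N, and the two languages coincide.

Yes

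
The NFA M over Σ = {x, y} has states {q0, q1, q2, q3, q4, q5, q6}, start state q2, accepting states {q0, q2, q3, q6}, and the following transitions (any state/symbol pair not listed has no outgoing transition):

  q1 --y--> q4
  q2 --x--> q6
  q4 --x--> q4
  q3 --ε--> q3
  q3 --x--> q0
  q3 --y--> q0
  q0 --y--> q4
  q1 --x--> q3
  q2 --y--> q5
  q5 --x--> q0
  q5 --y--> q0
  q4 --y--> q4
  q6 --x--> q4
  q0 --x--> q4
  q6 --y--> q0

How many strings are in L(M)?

5

The useful subgraph on states {q0, q2, q5, q6} is acyclic, so L(M) is finite; the longest accepting path visits 3 useful states, giving maximum string length 2.
Counting accepting paths from q2 by length: 1 of length 0, 1 of length 1, 3 of length 2. Total 5.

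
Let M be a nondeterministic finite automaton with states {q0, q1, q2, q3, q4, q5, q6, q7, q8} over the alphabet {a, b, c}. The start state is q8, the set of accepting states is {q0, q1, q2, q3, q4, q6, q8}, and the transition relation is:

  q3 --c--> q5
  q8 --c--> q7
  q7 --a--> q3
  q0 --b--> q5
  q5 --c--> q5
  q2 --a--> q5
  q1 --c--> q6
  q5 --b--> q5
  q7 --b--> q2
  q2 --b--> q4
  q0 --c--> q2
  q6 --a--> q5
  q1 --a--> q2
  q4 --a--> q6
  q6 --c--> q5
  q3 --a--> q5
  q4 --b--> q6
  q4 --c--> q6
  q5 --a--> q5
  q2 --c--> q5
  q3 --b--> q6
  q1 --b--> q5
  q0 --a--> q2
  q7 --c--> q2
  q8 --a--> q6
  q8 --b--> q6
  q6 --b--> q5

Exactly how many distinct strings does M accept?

15

The useful subgraph on states {q2, q3, q4, q6, q7, q8} is acyclic, so L(M) is finite; the longest accepting path visits 5 useful states, giving maximum string length 4.
Counting accepting paths from q8 by length: 1 of length 0, 2 of length 1, 3 of length 2, 3 of length 3, 6 of length 4. Total 15.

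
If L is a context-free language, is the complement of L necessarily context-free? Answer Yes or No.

No

CFLs are closed under union, so if they were also closed under complement they would be closed under intersection by De Morgan (L₁ ∩ L₂ is the complement of the union of the complements). But {aⁿbⁿcᵐ} ∩ {aᵐbⁿcⁿ} = {aⁿbⁿcⁿ} is not context-free although both operands are.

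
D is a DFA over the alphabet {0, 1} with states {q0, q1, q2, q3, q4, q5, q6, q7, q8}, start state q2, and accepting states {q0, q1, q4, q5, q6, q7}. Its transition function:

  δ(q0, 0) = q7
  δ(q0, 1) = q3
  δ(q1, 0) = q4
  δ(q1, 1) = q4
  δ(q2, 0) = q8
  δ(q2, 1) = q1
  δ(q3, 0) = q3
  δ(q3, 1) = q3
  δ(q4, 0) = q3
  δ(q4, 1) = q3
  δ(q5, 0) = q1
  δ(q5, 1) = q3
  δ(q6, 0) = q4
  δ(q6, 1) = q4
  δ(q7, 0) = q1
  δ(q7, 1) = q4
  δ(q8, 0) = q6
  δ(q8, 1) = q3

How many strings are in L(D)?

6

The useful subgraph on states {q1, q2, q4, q6, q8} is acyclic, so L(D) is finite; the longest accepting path visits 4 useful states, giving maximum string length 3.
Counting accepting paths from q2 by length: 1 of length 1, 3 of length 2, 2 of length 3. Total 6.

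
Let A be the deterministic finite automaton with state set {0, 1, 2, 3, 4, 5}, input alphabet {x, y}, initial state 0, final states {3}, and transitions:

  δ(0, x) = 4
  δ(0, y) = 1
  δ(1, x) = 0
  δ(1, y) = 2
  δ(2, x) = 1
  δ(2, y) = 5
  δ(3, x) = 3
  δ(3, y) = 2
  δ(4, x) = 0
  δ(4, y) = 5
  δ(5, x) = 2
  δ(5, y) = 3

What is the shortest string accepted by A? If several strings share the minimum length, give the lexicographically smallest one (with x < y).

xyy

A breadth-first search from 0 reaches an accepting state first via the path 0 → 4 → 5 → 3 on input xyy.
No string of length < 3 is accepted (BFS exhausts all shorter strings without reaching an accepting state), and xyy is the lexicographically least accepting string of length 3.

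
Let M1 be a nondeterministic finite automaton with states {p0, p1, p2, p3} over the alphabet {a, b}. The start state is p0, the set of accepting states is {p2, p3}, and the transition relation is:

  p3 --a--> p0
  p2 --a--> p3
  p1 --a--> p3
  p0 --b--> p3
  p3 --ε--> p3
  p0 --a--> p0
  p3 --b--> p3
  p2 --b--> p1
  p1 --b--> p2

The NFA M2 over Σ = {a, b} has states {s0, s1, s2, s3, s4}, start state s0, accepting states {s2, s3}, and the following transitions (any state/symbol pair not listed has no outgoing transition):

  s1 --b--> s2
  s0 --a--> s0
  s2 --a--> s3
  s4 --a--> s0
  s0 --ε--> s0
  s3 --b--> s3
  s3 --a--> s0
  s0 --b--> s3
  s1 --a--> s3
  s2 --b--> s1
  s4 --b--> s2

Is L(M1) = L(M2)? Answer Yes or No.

Exploring the product automaton M1 × M2 from the start pair (p0, s0), following both machines on each input symbol, reaches 2 state pairs: (p0, s0), (p3, s3).
M1 accepts in {p2, p3} and M2 accepts in {s2, s3}. In every reachable pair the two components are either both accepting — (p3, s3) — or both non-accepting, so no string is accepted by exactly one of the machines: L(M1) \ L(M2) and L(M2) \ L(M1) are both empty.
Hence every string is accepted by M1 iff it is accepted by M2, and the two languages coincide.

Yes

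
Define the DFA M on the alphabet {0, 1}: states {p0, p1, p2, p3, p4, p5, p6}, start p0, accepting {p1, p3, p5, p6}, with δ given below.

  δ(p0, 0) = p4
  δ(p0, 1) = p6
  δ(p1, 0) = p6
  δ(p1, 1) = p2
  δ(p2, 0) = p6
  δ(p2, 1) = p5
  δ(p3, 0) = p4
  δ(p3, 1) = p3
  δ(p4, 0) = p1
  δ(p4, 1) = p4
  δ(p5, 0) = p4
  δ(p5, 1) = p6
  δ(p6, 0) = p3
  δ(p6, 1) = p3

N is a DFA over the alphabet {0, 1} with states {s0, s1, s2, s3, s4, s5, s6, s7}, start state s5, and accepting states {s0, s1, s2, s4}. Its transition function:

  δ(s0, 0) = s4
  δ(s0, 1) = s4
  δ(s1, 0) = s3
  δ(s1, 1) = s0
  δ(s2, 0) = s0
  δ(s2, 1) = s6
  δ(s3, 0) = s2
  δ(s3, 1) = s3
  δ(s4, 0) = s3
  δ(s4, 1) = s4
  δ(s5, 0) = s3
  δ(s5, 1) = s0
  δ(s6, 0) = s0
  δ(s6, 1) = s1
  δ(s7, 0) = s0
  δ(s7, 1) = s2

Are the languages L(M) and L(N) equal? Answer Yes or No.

Exploring the product automaton M × N from the start pair (p0, s5), following both machines on each input symbol, reaches 7 state pairs: (p0, s5), (p4, s3), (p6, s0), (p1, s2), (p3, s4), (p2, s6), (p5, s1).
M accepts in {p1, p3, p5, p6} and N accepts in {s0, s1, s2, s4}. In every reachable pair the two components are either both accepting — (p6, s0), (p1, s2), (p3, s4), (p5, s1) — or both non-accepting, so no string is accepted by exactly one of the machines: L(M) \ L(N) and L(N) \ L(M) are both empty.
Hence every string is accepted by M iff it is accepted by N, and the two languages coincide.

Yes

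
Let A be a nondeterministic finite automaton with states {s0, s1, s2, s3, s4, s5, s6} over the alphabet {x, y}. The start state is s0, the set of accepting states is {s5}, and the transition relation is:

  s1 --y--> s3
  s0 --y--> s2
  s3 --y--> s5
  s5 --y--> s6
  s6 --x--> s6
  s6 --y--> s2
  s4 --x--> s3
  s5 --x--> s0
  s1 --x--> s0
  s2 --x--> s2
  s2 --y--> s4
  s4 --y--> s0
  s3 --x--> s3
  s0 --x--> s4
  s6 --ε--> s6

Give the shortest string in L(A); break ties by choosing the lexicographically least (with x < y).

A breadth-first search from s0 reaches an accepting state first via the path s0 → s4 → s3 → s5 on input xxy.
No string of length < 3 is accepted (BFS exhausts all shorter strings without reaching an accepting state), and xxy is the lexicographically least accepting string of length 3.

xxy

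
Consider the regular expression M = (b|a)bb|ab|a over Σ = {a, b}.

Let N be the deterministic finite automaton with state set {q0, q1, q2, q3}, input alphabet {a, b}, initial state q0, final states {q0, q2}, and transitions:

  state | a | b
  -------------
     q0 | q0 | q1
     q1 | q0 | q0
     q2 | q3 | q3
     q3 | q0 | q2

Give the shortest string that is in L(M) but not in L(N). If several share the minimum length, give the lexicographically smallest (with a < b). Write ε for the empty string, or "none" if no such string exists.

The string ab is accepted by M but not by N.
No shorter string lies in the difference, and ab is the lexicographically first length-2 string in L(M) \ L(N).

ab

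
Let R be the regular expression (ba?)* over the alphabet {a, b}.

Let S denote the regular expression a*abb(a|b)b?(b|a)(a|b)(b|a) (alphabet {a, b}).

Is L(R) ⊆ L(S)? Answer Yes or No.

No

The empty string ε is in L(R) but not in L(S).
So L(R) ⊄ L(S).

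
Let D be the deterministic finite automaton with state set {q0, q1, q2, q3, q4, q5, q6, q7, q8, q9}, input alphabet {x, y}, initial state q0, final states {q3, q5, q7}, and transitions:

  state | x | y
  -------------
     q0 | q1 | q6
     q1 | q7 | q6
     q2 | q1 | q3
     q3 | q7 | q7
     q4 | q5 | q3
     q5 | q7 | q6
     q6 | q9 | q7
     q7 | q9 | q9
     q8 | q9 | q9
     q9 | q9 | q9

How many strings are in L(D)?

The useful subgraph on states {q0, q1, q6, q7} is acyclic, so L(D) is finite; the longest accepting path visits 4 useful states, giving maximum string length 3.
Counting accepting paths from q0 by length: 2 of length 2, 1 of length 3. Total 3.

3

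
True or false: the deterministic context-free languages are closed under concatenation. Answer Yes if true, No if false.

Take L₁ = {ε, c} (finite, hence regular and DCFL) and L₂ = {c aⁿbⁿ : n≥0} ∪ {cc aⁿb²ⁿ : n≥0} (a DCFL: the number of leading c's tells the DPDA whether to pop one stack symbol per b or per two b's). Then L₁L₂ ∩ cca⁺b* = {cc aⁿbⁿ : n≥1} ∪ {cc aⁿb²ⁿ : n≥1}. If L₁L₂ were a DCFL, so would be this intersection with a regular set, and a DPDA for it started from its configuration after reading cc would accept {aⁿbⁿ : n≥1} ∪ {aⁿb²ⁿ : n≥1}, which no deterministic PDA accepts (a DPDA for it would have a single run on aⁿb²ⁿ, accepting after the prefix aⁿbⁿ and accepting again after n more b's; an ordinary PDA that simulates it on a's and b's and, at any moment when it is accepting, may switch to reading only a fresh letter d while feeding each d to the simulation as a b, would accept aⁱbʲdᵏ (k≥1) exactly when both aⁱbʲ and aⁱbʲ⁺ᵏ are in the language, i.e. its language intersected with the regular set a*b*d⁺ would be exactly {aⁿbⁿdⁿ : n≥1} — impossible, since context-free languages are closed under intersection with regular sets and {aⁿbⁿdⁿ} is not context-free). Hence L₁L₂ is not a DCFL.

No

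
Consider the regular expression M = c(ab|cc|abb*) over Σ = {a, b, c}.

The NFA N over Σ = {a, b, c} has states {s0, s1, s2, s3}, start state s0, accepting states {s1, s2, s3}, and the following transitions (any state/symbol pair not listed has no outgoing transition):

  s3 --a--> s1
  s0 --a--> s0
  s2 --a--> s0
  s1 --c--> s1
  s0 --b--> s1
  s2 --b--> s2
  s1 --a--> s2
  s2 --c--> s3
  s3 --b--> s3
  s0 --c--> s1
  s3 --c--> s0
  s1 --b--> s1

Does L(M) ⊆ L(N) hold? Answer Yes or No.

Yes

Converting the expression M to a DFA (subset construction, then merging equivalent states) gives the minimal DFA with states {m0, m1, m2, m3, m4, m5, m6}, start state m0, accepting states {m5, m6} and transitions m0: a→m1, b→m1, c→m2; m1: a→m1, b→m1, c→m1; m2: a→m3, b→m1, c→m4; m3: a→m1, b→m5, c→m1; m4: a→m1, b→m1, c→m6; m5: a→m1, b→m5, c→m1; m6: a→m1, b→m1, c→m1.
Exploring the product automaton M × N from the start pair (m0, s0), following both machines on each input symbol, reaches 10 state pairs: (m0, s0), (m1, s0), (m1, s1), (m2, s1), (m1, s2), (m3, s2), (m4, s1), (m1, s3), (m5, s2), (m6, s1).
M accepts in {m5, m6} and N accepts in {s1, s2, s3}. The reachable pairs whose M-component is accepting are (m5, s2), (m6, s1); in each of them the N-component is accepting too, so the product for L(M) \ L(N) (M-component accepting, N-component rejecting) has no reachable accepting pair and the difference is empty.
Hence every string in L(M) is also in L(N).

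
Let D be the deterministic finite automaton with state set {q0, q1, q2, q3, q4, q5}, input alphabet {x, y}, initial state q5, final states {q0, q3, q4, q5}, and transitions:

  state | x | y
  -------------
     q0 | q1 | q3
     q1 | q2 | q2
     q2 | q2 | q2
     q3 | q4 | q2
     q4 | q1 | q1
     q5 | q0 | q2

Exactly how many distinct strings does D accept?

4

The useful subgraph on states {q0, q3, q4, q5} is acyclic, so L(D) is finite; the longest accepting path visits 4 useful states, giving maximum string length 3.
Counting accepting paths from q5 by length: 1 of length 0, 1 of length 1, 1 of length 2, 1 of length 3. Total 4.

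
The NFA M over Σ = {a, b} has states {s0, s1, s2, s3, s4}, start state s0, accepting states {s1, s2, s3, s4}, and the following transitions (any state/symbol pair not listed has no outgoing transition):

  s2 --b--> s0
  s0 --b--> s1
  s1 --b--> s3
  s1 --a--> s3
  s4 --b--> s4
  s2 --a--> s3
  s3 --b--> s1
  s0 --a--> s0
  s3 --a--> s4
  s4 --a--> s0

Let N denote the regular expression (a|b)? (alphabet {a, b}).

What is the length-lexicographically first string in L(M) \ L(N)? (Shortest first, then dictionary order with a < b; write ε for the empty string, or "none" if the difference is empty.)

ab

The string ab is accepted by M but not by N.
No shorter string lies in the difference, and ab is the lexicographically first length-2 string in L(M) \ L(N).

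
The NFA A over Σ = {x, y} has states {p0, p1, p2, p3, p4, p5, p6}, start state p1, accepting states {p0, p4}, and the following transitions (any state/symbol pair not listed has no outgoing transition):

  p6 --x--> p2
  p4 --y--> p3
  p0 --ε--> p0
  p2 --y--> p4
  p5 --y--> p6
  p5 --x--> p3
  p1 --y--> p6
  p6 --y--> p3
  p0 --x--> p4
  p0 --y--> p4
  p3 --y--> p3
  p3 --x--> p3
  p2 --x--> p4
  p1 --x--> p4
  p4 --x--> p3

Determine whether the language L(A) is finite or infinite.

finite

The useful states (reachable from p1 and able to reach an accepting state) are {p1, p2, p4, p6}.
Restricted to these states the transition graph has no cycle, so every accepting path has bounded length and L is finite.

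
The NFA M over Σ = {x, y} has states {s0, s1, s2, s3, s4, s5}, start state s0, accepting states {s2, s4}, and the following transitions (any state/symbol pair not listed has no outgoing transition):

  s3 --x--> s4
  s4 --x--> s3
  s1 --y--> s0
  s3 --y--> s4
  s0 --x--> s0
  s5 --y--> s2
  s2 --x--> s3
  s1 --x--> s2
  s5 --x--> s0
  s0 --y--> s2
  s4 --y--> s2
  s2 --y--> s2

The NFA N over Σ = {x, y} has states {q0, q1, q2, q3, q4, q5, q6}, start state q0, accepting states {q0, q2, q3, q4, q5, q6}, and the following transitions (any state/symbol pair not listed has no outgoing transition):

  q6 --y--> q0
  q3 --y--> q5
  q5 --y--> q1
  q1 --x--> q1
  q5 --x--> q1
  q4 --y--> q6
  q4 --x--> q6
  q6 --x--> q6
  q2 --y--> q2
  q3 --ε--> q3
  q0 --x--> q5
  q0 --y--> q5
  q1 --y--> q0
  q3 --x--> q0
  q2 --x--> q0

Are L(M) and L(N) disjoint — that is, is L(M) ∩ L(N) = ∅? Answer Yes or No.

The string y is accepted by both M and N.
Hence L(M) ∩ L(N) ≠ ∅.

No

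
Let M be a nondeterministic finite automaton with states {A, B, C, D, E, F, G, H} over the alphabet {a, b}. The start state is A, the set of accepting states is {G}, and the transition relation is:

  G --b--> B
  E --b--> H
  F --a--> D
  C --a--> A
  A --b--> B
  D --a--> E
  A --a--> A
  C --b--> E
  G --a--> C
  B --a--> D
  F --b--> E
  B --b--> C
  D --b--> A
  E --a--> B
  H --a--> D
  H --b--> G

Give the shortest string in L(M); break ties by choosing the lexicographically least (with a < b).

baabb

A breadth-first search from A reaches an accepting state first via the path A → B → D → E → H → G on input baabb.
No string of length < 5 is accepted (BFS exhausts all shorter strings without reaching an accepting state), and baabb is the lexicographically least accepting string of length 5.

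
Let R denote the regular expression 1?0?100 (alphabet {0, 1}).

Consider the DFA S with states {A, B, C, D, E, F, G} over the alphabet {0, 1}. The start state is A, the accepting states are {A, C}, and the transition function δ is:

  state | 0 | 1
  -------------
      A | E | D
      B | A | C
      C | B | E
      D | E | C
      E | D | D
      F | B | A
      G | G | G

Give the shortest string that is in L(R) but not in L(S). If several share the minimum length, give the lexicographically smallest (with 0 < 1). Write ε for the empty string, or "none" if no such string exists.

The string 100 is accepted by R but not by S.
No shorter string lies in the difference, and 100 is the lexicographically first length-3 string in L(R) \ L(S).

100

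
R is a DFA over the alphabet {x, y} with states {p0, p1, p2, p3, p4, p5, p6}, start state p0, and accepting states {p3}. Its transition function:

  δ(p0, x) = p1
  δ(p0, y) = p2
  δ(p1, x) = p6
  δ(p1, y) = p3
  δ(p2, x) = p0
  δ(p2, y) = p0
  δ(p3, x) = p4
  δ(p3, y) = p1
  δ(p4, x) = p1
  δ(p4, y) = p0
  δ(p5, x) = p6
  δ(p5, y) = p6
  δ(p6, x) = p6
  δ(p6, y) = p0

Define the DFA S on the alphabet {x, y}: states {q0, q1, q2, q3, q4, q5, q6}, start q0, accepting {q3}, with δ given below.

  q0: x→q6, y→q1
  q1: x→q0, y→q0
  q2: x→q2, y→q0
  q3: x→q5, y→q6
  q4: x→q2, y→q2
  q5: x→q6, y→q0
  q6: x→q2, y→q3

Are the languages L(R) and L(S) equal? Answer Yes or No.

Exploring the product automaton R × S from the start pair (p0, q0), following both machines on each input symbol, reaches 6 state pairs: (p0, q0), (p1, q6), (p2, q1), (p6, q2), (p3, q3), (p4, q5).
R accepts in {p3} and S accepts in {q3}. In every reachable pair the two components are either both accepting — (p3, q3) — or both non-accepting, so no string is accepted by exactly one of the machines: L(R) \ L(S) and L(S) \ L(R) are both empty.
Hence every string is accepted by R iff it is accepted by S, and the two languages coincide.

Yes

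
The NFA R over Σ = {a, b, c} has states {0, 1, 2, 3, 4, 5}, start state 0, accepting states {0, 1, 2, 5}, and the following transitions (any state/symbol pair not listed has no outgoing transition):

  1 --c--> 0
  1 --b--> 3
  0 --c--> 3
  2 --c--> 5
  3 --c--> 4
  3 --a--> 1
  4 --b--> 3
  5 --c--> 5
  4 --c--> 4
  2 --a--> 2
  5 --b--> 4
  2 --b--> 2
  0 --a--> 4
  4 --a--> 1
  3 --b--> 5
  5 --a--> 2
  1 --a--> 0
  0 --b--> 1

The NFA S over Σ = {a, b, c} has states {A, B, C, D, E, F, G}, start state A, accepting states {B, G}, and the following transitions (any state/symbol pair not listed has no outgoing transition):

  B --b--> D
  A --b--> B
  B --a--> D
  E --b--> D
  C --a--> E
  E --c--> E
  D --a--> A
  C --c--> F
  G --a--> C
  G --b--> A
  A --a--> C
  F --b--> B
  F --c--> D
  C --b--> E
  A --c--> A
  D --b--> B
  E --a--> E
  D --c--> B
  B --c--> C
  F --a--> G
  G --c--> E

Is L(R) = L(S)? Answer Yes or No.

No

The empty string ε is accepted by R but rejected by S.
So L(R) ≠ L(S).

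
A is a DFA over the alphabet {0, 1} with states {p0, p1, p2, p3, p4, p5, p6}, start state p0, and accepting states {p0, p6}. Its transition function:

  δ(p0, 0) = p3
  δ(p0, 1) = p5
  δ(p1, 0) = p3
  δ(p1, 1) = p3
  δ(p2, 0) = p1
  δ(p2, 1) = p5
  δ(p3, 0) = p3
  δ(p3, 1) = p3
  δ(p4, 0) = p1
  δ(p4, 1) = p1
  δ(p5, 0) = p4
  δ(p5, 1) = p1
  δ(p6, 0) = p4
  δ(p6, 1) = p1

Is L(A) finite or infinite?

finite

The useful states (reachable from p0 and able to reach an accepting state) are {p0}.
Restricted to these states the transition graph has no cycle, so every accepting path has bounded length and L is finite.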